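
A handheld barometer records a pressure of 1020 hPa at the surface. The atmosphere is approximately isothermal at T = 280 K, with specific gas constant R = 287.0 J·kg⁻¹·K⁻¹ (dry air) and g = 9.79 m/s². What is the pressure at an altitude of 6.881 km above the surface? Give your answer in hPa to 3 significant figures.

P ≈ 441 hPa

Scale height: H = RT/g = 287.0 × 280 / 9.79 = 8208.4 m.
Barometric formula: P = P₀ exp(−z/H).
z/H = 6881.0/8208.4 = 0.83829; exp(−0.83829) = 0.43245.
P = 1020 × 0.43245 = 441.10 hPa.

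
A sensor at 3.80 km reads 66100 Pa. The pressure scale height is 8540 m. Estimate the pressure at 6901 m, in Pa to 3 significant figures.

Between two levels, P₂ = P₁ exp(−Δz/H) with Δz = z₂ − z₁.
Δz = 6901.0 − 3800.0 = 3101.0 m; Δz/H = 3101.0/8540.0 = 0.36311.
P₂ = 66100 × exp(−0.36311) = 66100 × 0.69551 = 45973 Pa.

P ≈ 46000 Pa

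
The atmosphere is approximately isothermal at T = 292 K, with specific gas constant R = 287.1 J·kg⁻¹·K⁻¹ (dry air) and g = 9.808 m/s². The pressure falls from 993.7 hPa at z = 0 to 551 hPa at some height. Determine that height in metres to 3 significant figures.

Scale height: H = RT/g = 287.1 × 292 / 9.808 = 8547.4 m.
Invert the barometric formula: z = H ln(P₀/P).
P₀/P = 993.7/551 = 1.8034; ln(1.8034) = 0.58967.
z = 8547.4 × 0.58967 = 5040.1 m.

z ≈ 5040 m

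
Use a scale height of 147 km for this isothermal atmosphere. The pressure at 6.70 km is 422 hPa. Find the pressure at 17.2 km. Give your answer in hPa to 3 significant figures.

Between two levels, P₂ = P₁ exp(−Δz/H) with Δz = z₂ − z₁.
Δz = 17200 − 6700.0 = 10500 m; Δz/H = 10500/147000 = 0.071429.
P₂ = 422 × exp(−0.071429) = 422 × 0.93106 = 392.91 hPa.

P ≈ 393 hPa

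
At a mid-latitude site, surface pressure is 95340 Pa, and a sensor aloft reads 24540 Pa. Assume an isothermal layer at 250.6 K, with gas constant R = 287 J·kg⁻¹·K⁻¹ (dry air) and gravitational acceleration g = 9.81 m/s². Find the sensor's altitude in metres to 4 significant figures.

Scale height: H = RT/g = 287 × 250.6 / 9.81 = 7331.5 m.
Invert the barometric formula: z = H ln(P₀/P).
P₀/P = 95340/24540 = 3.8851; ln(3.8851) = 1.3571.
z = 7331.5 × 1.3571 = 9949.6 m.

z ≈ 9950 m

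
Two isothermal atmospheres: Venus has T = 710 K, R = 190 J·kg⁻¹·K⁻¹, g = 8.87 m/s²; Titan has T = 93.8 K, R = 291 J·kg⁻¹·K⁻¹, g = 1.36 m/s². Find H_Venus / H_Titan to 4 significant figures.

H = RT/g for each body.
H_Venus = 190 × 710 / 8.87 = 15209 m.
H_Titan = 291 × 93.8 / 1.36 = 20070 m.
H_Venus/H_Titan = 15209/20070 = 0.75780.

H_Venus/H_Titan ≈ 0.7578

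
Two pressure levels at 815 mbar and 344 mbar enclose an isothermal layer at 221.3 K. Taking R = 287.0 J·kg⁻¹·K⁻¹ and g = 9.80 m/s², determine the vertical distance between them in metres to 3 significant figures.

Hypsometric equation: Δz = (R T̄/g) ln(P₁/P₂).
R T̄/g = 287.0 × 221.3 / 9.80 = 6480.9 m.
ln(815/344) = ln(2.3692) = 0.86255.
Δz = 6480.9 × 0.86255 = 5590.1 m.

Δz ≈ 5590 m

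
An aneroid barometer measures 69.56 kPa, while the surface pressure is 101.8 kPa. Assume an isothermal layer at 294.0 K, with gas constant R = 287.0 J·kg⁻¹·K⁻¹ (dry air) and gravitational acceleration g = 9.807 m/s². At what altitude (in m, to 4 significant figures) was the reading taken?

z ≈ 3277 m

Scale height: H = RT/g = 287.0 × 294.0 / 9.807 = 8603.9 m.
Invert the barometric formula: z = H ln(P₀/P).
P₀/P = 101.8/69.56 = 1.4635; ln(1.4635) = 0.38083.
z = 8603.9 × 0.38083 = 3276.6 m.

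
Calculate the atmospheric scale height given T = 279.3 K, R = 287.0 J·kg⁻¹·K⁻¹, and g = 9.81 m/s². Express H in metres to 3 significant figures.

H ≈ 8170 m

The scale height of an isothermal atmosphere is H = RT/g.
H = 287.0 × 279.3 / 9.81 = 80159/9.81 = 8171.2 m.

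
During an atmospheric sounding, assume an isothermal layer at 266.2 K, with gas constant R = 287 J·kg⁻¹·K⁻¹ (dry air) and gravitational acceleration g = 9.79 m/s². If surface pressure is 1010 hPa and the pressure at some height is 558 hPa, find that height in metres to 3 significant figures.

Scale height: H = RT/g = 287 × 266.2 / 9.79 = 7803.8 m.
Invert the barometric formula: z = H ln(P₀/P).
P₀/P = 1010/558 = 1.8100; ln(1.8100) = 0.59333.
z = 7803.8 × 0.59333 = 4630.2 m.

z ≈ 4630 m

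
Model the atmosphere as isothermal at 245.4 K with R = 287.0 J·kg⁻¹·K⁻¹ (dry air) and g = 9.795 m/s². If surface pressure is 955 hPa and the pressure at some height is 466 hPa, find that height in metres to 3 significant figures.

z ≈ 5160 m

Scale height: H = RT/g = 287.0 × 245.4 / 9.795 = 7190.4 m.
Invert the barometric formula: z = H ln(P₀/P).
P₀/P = 955/466 = 2.0494; ln(2.0494) = 0.71755.
z = 7190.4 × 0.71755 = 5159.5 m.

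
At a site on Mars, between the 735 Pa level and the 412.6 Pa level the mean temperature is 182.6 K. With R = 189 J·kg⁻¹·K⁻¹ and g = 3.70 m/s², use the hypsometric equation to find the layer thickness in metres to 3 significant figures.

Δz ≈ 5390 m

Hypsometric equation: Δz = (R T̄/g) ln(P₁/P₂).
R T̄/g = 189 × 182.6 / 3.70 = 9327.4 m.
ln(735/412.6) = ln(1.7814) = 0.57740.
Δz = 9327.4 × 0.57740 = 5385.6 m.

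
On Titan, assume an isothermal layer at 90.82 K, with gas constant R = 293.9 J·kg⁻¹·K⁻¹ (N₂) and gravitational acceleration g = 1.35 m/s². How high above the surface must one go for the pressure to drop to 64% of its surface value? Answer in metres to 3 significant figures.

z ≈ 8820 m

Scale height: H = RT/g = 293.9 × 90.82 / 1.35 = 19772 m.
Set P/P₀ = exp(−z/H) = 0.64, so z = −H ln(0.64).
−ln(0.64) = 0.44629; z = 19772 × 0.44629 = 8824.0 m.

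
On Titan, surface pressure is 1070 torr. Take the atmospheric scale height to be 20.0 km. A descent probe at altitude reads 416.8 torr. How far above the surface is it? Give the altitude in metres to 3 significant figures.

z ≈ 18900 m

Invert the barometric formula: z = H ln(P₀/P).
P₀/P = 1070/416.8 = 2.5672; ln(2.5672) = 0.94282.
z = 20000 × 0.94282 = 18856 m.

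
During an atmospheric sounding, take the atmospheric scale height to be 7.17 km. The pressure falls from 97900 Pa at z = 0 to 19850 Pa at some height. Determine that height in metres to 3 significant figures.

z ≈ 11400 m

Invert the barometric formula: z = H ln(P₀/P).
P₀/P = 97900/19850 = 4.9320; ln(4.9320) = 1.5957.
z = 7170.0 × 1.5957 = 11441 m.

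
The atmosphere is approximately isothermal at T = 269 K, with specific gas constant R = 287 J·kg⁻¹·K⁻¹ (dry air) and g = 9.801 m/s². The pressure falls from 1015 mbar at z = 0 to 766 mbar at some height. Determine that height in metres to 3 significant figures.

Scale height: H = RT/g = 287 × 269 / 9.801 = 7877.1 m.
Invert the barometric formula: z = H ln(P₀/P).
P₀/P = 1015/766 = 1.3251; ln(1.3251) = 0.28149.
z = 7877.1 × 0.28149 = 2217.3 m.

z ≈ 2220 m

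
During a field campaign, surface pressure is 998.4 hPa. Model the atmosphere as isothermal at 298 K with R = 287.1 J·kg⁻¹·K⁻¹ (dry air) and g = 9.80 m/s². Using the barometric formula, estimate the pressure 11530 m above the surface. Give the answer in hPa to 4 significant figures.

P ≈ 266.5 hPa

Scale height: H = RT/g = 287.1 × 298 / 9.80 = 8730.2 m.
Barometric formula: P = P₀ exp(−z/H).
z/H = 11530/8730.2 = 1.3207; exp(−1.3207) = 0.26695.
P = 998.4 × 0.26695 = 266.52 hPa.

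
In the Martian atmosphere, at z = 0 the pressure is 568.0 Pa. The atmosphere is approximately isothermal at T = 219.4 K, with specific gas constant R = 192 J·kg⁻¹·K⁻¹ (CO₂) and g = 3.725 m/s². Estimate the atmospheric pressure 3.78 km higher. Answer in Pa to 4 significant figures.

Scale height: H = RT/g = 192 × 219.4 / 3.725 = 11309 m.
Barometric formula: P = P₀ exp(−z/H).
z/H = 3780.0/11309 = 0.33425; exp(−0.33425) = 0.71587.
P = 568.0 × 0.71587 = 406.61 Pa.

P ≈ 406.6 Pa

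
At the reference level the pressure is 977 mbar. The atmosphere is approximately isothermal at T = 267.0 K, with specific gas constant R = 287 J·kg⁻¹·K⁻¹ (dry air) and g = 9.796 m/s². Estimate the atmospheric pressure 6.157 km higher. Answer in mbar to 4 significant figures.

Scale height: H = RT/g = 287 × 267.0 / 9.796 = 7822.5 m.
Barometric formula: P = P₀ exp(−z/H).
z/H = 6157.0/7822.5 = 0.78709; exp(−0.78709) = 0.45517.
P = 977 × 0.45517 = 444.70 mbar.

P ≈ 444.7 mbar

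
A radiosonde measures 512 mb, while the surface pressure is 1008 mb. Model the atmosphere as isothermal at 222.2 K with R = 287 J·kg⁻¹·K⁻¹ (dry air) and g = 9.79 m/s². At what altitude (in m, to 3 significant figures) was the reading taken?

Scale height: H = RT/g = 287 × 222.2 / 9.79 = 6513.9 m.
Invert the barometric formula: z = H ln(P₀/P).
P₀/P = 1008/512 = 1.9688; ln(1.9688) = 0.67742.
z = 6513.9 × 0.67742 = 4412.6 m.

z ≈ 4410 m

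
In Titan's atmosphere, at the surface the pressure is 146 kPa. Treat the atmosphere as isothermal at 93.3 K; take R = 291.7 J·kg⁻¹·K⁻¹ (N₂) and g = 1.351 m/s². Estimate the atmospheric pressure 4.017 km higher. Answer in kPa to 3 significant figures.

P ≈ 120 kPa

Scale height: H = RT/g = 291.7 × 93.3 / 1.351 = 20145 m.
Barometric formula: P = P₀ exp(−z/H).
z/H = 4017.0/20145 = 0.19940; exp(−0.19940) = 0.81922.
P = 146 × 0.81922 = 119.61 kPa.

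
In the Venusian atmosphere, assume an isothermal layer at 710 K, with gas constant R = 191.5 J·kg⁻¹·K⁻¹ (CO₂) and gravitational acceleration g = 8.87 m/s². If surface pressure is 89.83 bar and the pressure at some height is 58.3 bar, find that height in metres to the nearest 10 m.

Scale height: H = RT/g = 191.5 × 710 / 8.87 = 15329 m.
Invert the barometric formula: z = H ln(P₀/P).
P₀/P = 89.83/58.3 = 1.5408; ln(1.5408) = 0.43230.
z = 15329 × 0.43230 = 6626.7 m.

z ≈ 6630 m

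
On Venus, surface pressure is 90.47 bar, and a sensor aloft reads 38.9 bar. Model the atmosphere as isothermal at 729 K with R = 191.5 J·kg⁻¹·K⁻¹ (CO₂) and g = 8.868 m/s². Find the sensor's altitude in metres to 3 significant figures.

Scale height: H = RT/g = 191.5 × 729 / 8.868 = 15742 m.
Invert the barometric formula: z = H ln(P₀/P).
P₀/P = 90.47/38.9 = 2.3257; ln(2.3257) = 0.84402.
z = 15742 × 0.84402 = 13287 m.

z ≈ 13300 m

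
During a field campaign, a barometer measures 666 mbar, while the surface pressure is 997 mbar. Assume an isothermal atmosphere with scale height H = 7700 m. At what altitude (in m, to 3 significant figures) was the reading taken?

z ≈ 3110 m

Invert the barometric formula: z = H ln(P₀/P).
P₀/P = 997/666 = 1.4970; ln(1.4970) = 0.40346.
z = 7700.0 × 0.40346 = 3106.6 m.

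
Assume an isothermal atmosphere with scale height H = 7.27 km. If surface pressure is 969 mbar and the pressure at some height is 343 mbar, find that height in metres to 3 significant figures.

z ≈ 7550 m

Invert the barometric formula: z = H ln(P₀/P).
P₀/P = 969/343 = 2.8251; ln(2.8251) = 1.0385.
z = 7270.0 × 1.0385 = 7549.9 m.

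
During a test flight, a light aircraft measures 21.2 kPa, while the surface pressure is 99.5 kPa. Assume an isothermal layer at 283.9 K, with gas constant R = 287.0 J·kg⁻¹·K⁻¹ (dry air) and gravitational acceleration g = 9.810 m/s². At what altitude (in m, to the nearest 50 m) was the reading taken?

z ≈ 12850 m

Scale height: H = RT/g = 287.0 × 283.9 / 9.810 = 8305.7 m.
Invert the barometric formula: z = H ln(P₀/P).
P₀/P = 99.5/21.2 = 4.6934; ln(4.6934) = 1.5462.
z = 8305.7 × 1.5462 = 12842 m.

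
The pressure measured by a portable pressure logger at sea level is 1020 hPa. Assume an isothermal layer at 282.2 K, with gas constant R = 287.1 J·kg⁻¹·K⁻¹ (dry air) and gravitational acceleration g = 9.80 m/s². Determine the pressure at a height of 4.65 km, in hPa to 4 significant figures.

P ≈ 581.2 hPa

Scale height: H = RT/g = 287.1 × 282.2 / 9.80 = 8267.3 m.
Barometric formula: P = P₀ exp(−z/H).
z/H = 4650.0/8267.3 = 0.56246; exp(−0.56246) = 0.56981.
P = 1020 × 0.56981 = 581.21 hPa.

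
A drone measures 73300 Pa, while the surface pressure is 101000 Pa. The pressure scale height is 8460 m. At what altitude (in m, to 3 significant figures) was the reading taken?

Invert the barometric formula: z = H ln(P₀/P).
P₀/P = 101000/73300 = 1.3779; ln(1.3779) = 0.32056.
z = 8460.0 × 0.32056 = 2711.9 m.

z ≈ 2710 m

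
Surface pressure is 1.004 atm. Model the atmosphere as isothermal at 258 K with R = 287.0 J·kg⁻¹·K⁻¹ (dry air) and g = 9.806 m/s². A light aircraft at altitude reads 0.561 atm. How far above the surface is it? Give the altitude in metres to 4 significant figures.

Scale height: H = RT/g = 287.0 × 258 / 9.806 = 7551.1 m.
Invert the barometric formula: z = H ln(P₀/P).
P₀/P = 1.004/0.561 = 1.7897; ln(1.7897) = 0.58205.
z = 7551.1 × 0.58205 = 4395.1 m.

z ≈ 4395 m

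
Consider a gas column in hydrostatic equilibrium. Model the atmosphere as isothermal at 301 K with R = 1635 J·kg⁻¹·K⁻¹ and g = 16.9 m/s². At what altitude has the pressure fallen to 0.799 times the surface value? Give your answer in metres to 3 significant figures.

Scale height: H = RT/g = 1635 × 301 / 16.9 = 29120 m.
Set P/P₀ = exp(−z/H) = 0.799, so z = −H ln(0.799).
−ln(0.799) = 0.22439; z = 29120 × 0.22439 = 6534.2 m.

z ≈ 6530 m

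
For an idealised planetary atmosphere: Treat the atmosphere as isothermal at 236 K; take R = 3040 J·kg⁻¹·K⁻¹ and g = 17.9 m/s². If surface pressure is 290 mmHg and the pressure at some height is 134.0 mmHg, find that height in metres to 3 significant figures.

z ≈ 30900 m

Scale height: H = RT/g = 3040 × 236 / 17.9 = 40080 m.
Invert the barometric formula: z = H ln(P₀/P).
P₀/P = 290/134.0 = 2.1642; ln(2.1642) = 0.77205.
z = 40080 × 0.77205 = 30944 m.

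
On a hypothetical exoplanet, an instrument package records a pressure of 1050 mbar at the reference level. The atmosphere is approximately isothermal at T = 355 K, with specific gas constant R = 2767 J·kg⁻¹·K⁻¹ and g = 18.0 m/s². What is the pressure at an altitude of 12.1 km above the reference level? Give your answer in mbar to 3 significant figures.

P ≈ 841 mbar

Scale height: H = RT/g = 2767 × 355 / 18.0 = 54571 m.
Barometric formula: P = P₀ exp(−z/H).
z/H = 12100/54571 = 0.22173; exp(−0.22173) = 0.80113.
P = 1050 × 0.80113 = 841.19 mbar.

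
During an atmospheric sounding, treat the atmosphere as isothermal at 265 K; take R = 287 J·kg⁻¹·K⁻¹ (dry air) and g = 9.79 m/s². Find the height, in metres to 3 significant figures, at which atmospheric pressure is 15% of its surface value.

Scale height: H = RT/g = 287 × 265 / 9.79 = 7768.6 m.
Set P/P₀ = exp(−z/H) = 0.15, so z = −H ln(0.15).
−ln(0.15) = 1.8971; z = 7768.6 × 1.8971 = 14738 m.

z ≈ 14700 m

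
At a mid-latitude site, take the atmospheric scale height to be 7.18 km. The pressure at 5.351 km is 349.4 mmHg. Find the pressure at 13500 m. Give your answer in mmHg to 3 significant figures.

P ≈ 112 mmHg

Between two levels, P₂ = P₁ exp(−Δz/H) with Δz = z₂ − z₁.
Δz = 13500 − 5351.0 = 8149.0 m; Δz/H = 8149.0/7180.0 = 1.1350.
P₂ = 349.4 × exp(−1.1350) = 349.4 × 0.32142 = 112.30 mmHg.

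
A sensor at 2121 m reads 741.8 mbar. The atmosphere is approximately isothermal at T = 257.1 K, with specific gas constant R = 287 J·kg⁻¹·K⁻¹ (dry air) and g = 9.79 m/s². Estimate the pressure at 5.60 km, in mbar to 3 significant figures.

Scale height: H = RT/g = 287 × 257.1 / 9.79 = 7537.0 m.
Between two levels, P₂ = P₁ exp(−Δz/H) with Δz = z₂ − z₁.
Δz = 5600.0 − 2121.0 = 3479.0 m; Δz/H = 3479.0/7537.0 = 0.46159.
P₂ = 741.8 × exp(−0.46159) = 741.8 × 0.63028 = 467.54 mbar.

P ≈ 468 mbar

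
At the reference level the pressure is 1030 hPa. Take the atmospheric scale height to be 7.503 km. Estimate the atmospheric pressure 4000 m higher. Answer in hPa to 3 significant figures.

P ≈ 604 hPa

Barometric formula: P = P₀ exp(−z/H).
z/H = 4000.0/7503.0 = 0.53312; exp(−0.53312) = 0.58677.
P = 1030 × 0.58677 = 604.37 hPa.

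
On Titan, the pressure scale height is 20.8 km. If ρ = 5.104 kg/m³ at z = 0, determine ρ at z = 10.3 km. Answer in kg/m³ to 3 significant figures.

ρ ≈ 3.11 kg/m³

In an isothermal atmosphere, density decays like pressure: ρ = ρ₀ exp(−z/H).
z/H = 10300/20800 = 0.49519; exp(−0.49519) = 0.60946.
ρ = 5.104 × 0.60946 = 3.1107 kg/m³.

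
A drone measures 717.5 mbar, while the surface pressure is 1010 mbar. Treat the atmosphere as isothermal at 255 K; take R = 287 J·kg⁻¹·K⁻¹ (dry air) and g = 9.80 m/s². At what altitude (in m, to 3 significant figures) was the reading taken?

z ≈ 2550 m

Scale height: H = RT/g = 287 × 255 / 9.80 = 7467.9 m.
Invert the barometric formula: z = H ln(P₀/P).
P₀/P = 1010/717.5 = 1.4077; ln(1.4077) = 0.34196.
z = 7467.9 × 0.34196 = 2553.7 m.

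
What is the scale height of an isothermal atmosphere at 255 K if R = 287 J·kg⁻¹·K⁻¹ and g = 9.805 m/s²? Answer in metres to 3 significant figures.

The scale height of an isothermal atmosphere is H = RT/g.
H = 287 × 255 / 9.805 = 73185/9.805 = 7464.0 m.

H ≈ 7460 m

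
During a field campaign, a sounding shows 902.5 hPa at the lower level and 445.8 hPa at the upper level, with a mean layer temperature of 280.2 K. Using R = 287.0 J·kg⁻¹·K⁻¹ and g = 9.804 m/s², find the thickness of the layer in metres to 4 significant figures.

Hypsometric equation: Δz = (R T̄/g) ln(P₁/P₂).
R T̄/g = 287.0 × 280.2 / 9.804 = 8202.5 m.
ln(902.5/445.8) = ln(2.0245) = 0.70532.
Δz = 8202.5 × 0.70532 = 5785.4 m.

Δz ≈ 5785 m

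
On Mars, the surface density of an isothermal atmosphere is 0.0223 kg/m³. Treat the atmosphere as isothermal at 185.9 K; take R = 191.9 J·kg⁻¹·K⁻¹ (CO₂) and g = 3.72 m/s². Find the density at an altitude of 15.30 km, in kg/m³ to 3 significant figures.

Scale height: H = RT/g = 191.9 × 185.9 / 3.72 = 9589.8 m.
In an isothermal atmosphere, density decays like pressure: ρ = ρ₀ exp(−z/H).
z/H = 15300/9589.8 = 1.5954; exp(−1.5954) = 0.20283.
ρ = 0.0223 × 0.20283 = 0.0045231 kg/m³.

ρ ≈ 0.00452 kg/m³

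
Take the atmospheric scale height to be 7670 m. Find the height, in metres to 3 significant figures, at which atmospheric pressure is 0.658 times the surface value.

Set P/P₀ = exp(−z/H) = 0.658, so z = −H ln(0.658).
−ln(0.658) = 0.41855; z = 7670.0 × 0.41855 = 3210.3 m.

z ≈ 3210 m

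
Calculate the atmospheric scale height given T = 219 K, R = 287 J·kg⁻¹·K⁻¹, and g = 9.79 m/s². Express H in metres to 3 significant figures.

H ≈ 6420 m

The scale height of an isothermal atmosphere is H = RT/g.
H = 287 × 219 / 9.79 = 62853/9.79 = 6420.1 m.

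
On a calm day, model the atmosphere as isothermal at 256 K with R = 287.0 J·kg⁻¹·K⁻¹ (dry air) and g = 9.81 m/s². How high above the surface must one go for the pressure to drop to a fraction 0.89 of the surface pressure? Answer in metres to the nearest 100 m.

z ≈ 900 m

Scale height: H = RT/g = 287.0 × 256 / 9.81 = 7489.5 m.
Set P/P₀ = exp(−z/H) = 0.89, so z = −H ln(0.89).
−ln(0.89) = 0.11653; z = 7489.5 × 0.11653 = 872.75 m.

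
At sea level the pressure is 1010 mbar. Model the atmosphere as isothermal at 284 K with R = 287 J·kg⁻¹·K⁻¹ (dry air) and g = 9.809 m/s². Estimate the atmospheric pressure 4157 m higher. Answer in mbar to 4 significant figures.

P ≈ 612.4 mbar

Scale height: H = RT/g = 287 × 284 / 9.809 = 8309.5 m.
Barometric formula: P = P₀ exp(−z/H).
z/H = 4157.0/8309.5 = 0.50027; exp(−0.50027) = 0.60637.
P = 1010 × 0.60637 = 612.43 mbar.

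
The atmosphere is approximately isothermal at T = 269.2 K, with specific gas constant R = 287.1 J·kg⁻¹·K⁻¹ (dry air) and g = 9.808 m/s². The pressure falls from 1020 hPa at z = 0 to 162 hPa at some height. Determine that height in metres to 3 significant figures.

Scale height: H = RT/g = 287.1 × 269.2 / 9.808 = 7880.0 m.
Invert the barometric formula: z = H ln(P₀/P).
P₀/P = 1020/162 = 6.2963; ln(6.2963) = 1.8400.
z = 7880.0 × 1.8400 = 14499 m.

z ≈ 14500 m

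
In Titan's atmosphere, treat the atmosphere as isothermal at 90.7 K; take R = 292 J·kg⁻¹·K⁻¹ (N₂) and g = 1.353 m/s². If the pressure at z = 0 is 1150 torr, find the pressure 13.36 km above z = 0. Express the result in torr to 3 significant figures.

P ≈ 581 torr

Scale height: H = RT/g = 292 × 90.7 / 1.353 = 19575 m.
Barometric formula: P = P₀ exp(−z/H).
z/H = 13360/19575 = 0.68250; exp(−0.68250) = 0.50535.
P = 1150 × 0.50535 = 581.15 torr.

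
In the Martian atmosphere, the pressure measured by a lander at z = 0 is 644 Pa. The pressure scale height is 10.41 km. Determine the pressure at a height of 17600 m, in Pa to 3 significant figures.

P ≈ 119 Pa

Barometric formula: P = P₀ exp(−z/H).
z/H = 17600/10410 = 1.6907; exp(−1.6907) = 0.18439.
P = 644 × 0.18439 = 118.75 Pa.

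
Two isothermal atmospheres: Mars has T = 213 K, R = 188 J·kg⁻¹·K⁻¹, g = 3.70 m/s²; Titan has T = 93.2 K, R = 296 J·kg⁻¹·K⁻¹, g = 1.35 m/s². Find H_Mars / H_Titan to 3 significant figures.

H = RT/g for each body.
H_Mars = 188 × 213 / 3.70 = 10823 m.
H_Titan = 296 × 93.2 / 1.35 = 20435 m.
H_Mars/H_Titan = 10823/20435 = 0.52963.

H_Mars/H_Titan ≈ 0.530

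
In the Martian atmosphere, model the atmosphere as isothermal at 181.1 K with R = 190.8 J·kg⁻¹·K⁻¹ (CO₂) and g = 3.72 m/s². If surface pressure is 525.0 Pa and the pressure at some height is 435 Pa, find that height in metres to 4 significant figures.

z ≈ 1747 m

Scale height: H = RT/g = 190.8 × 181.1 / 3.72 = 9288.7 m.
Invert the barometric formula: z = H ln(P₀/P).
P₀/P = 525.0/435 = 1.2069; ln(1.2069) = 0.18806.
z = 9288.7 × 0.18806 = 1746.8 m.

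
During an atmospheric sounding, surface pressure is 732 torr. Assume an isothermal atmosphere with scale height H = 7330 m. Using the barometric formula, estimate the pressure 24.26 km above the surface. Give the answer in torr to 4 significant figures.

Barometric formula: P = P₀ exp(−z/H).
z/H = 24260/7330.0 = 3.3097; exp(−3.3097) = 0.036527.
P = 732 × 0.036527 = 26.738 torr.

P ≈ 26.74 torr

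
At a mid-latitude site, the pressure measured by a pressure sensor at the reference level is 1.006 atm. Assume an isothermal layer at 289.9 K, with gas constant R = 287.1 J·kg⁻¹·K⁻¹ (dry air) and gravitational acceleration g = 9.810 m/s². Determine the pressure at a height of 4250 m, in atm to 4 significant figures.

Scale height: H = RT/g = 287.1 × 289.9 / 9.810 = 8484.2 m.
Barometric formula: P = P₀ exp(−z/H).
z/H = 4250.0/8484.2 = 0.50093; exp(−0.50093) = 0.60597.
P = 1.006 × 0.60597 = 0.60961 atm.

P ≈ 0.6096 atm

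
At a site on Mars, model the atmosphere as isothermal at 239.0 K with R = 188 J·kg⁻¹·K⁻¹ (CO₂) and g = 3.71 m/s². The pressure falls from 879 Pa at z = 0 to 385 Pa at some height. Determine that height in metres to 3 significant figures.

z ≈ 10000 m

Scale height: H = RT/g = 188 × 239.0 / 3.71 = 12111 m.
Invert the barometric formula: z = H ln(P₀/P).
P₀/P = 879/385 = 2.2831; ln(2.2831) = 0.82553.
z = 12111 × 0.82553 = 9998.0 m.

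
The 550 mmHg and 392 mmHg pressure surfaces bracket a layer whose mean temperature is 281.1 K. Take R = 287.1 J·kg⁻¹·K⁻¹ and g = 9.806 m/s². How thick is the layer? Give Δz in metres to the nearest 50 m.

Δz ≈ 2800 m

Hypsometric equation: Δz = (R T̄/g) ln(P₁/P₂).
R T̄/g = 287.1 × 281.1 / 9.806 = 8230.0 m.
ln(550/392) = ln(1.4031) = 0.33868.
Δz = 8230.0 × 0.33868 = 2787.3 m.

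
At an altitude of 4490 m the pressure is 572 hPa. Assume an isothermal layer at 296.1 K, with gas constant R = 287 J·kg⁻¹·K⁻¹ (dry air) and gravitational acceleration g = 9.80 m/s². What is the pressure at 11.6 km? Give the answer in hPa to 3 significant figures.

Scale height: H = RT/g = 287 × 296.1 / 9.80 = 8671.5 m.
Between two levels, P₂ = P₁ exp(−Δz/H) with Δz = z₂ − z₁.
Δz = 11600 − 4490.0 = 7110.0 m; Δz/H = 7110.0/8671.5 = 0.81993.
P₂ = 572 × exp(−0.81993) = 572 × 0.44046 = 251.94 hPa.

P ≈ 252 hPa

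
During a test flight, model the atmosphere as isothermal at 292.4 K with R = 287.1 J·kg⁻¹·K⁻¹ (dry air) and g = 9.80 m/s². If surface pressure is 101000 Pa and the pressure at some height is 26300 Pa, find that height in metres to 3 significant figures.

z ≈ 11500 m

Scale height: H = RT/g = 287.1 × 292.4 / 9.80 = 8566.1 m.
Invert the barometric formula: z = H ln(P₀/P).
P₀/P = 101000/26300 = 3.8403; ln(3.8403) = 1.3456.
z = 8566.1 × 1.3456 = 11527 m.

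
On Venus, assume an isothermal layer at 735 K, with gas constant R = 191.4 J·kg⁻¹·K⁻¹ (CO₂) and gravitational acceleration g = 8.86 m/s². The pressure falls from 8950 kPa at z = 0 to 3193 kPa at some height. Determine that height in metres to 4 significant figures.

z ≈ 16370 m

Scale height: H = RT/g = 191.4 × 735 / 8.86 = 15878 m.
Invert the barometric formula: z = H ln(P₀/P).
P₀/P = 8950/3193 = 2.8030; ln(2.8030) = 1.0307.
z = 15878 × 1.0307 = 16365 m.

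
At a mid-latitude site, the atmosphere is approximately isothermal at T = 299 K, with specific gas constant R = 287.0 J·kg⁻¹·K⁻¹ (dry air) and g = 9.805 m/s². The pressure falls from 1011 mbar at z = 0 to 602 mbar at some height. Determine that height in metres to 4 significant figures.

z ≈ 4537 m

Scale height: H = RT/g = 287.0 × 299 / 9.805 = 8752.0 m.
Invert the barometric formula: z = H ln(P₀/P).
P₀/P = 1011/602 = 1.6794; ln(1.6794) = 0.51844.
z = 8752.0 × 0.51844 = 4537.4 m.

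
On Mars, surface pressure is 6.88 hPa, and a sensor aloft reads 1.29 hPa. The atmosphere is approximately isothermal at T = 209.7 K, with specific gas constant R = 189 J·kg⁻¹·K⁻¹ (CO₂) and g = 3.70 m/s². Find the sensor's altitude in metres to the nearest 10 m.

Scale height: H = RT/g = 189 × 209.7 / 3.70 = 10712 m.
Invert the barometric formula: z = H ln(P₀/P).
P₀/P = 6.88/1.29 = 5.3333; ln(5.3333) = 1.6740.
z = 10712 × 1.6740 = 17932 m.

z ≈ 17930 m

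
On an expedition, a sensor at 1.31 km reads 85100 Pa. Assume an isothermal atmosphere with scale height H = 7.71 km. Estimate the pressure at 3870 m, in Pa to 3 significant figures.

Between two levels, P₂ = P₁ exp(−Δz/H) with Δz = z₂ − z₁.
Δz = 3870.0 − 1310.0 = 2560.0 m; Δz/H = 2560.0/7710.0 = 0.33204.
P₂ = 85100 × exp(−0.33204) = 85100 × 0.71746 = 61056 Pa.

P ≈ 61100 Pa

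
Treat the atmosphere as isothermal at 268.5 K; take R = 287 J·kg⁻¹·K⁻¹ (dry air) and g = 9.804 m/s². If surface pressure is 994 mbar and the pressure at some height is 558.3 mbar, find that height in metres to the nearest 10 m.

z ≈ 4530 m

Scale height: H = RT/g = 287 × 268.5 / 9.804 = 7860.0 m.
Invert the barometric formula: z = H ln(P₀/P).
P₀/P = 994/558.3 = 1.7804; ln(1.7804) = 0.57684.
z = 7860.0 × 0.57684 = 4534.0 m.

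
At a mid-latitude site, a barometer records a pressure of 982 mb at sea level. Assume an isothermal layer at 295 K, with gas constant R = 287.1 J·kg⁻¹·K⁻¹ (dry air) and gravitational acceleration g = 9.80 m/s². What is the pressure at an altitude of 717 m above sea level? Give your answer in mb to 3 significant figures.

Scale height: H = RT/g = 287.1 × 295 / 9.80 = 8642.3 m.
Barometric formula: P = P₀ exp(−z/H).
z/H = 717.00/8642.3 = 0.082964; exp(−0.082964) = 0.92038.
P = 982 × 0.92038 = 903.81 mb.

P ≈ 904 mb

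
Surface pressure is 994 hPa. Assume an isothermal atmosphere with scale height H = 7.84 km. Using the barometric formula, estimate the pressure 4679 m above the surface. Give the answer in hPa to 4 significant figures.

P ≈ 547.3 hPa

Barometric formula: P = P₀ exp(−z/H).
z/H = 4679.0/7840.0 = 0.59681; exp(−0.59681) = 0.55057.
P = 994 × 0.55057 = 547.27 hPa.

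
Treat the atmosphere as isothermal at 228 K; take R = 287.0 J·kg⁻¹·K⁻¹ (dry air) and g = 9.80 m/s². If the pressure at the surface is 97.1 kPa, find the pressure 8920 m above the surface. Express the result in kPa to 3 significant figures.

P ≈ 25.5 kPa

Scale height: H = RT/g = 287.0 × 228 / 9.80 = 6677.1 m.
Barometric formula: P = P₀ exp(−z/H).
z/H = 8920.0/6677.1 = 1.3359; exp(−1.3359) = 0.26292.
P = 97.1 × 0.26292 = 25.530 kPa.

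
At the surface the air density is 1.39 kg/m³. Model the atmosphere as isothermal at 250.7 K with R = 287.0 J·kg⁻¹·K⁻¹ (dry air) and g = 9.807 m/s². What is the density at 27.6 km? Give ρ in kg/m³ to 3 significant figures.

ρ ≈ 0.0323 kg/m³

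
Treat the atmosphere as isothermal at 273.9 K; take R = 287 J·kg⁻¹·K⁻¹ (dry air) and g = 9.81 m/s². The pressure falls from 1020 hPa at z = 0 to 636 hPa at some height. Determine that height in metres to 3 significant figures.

z ≈ 3790 m

Scale height: H = RT/g = 287 × 273.9 / 9.81 = 8013.2 m.
Invert the barometric formula: z = H ln(P₀/P).
P₀/P = 1020/636 = 1.6038; ln(1.6038) = 0.47238.
z = 8013.2 × 0.47238 = 3785.3 m.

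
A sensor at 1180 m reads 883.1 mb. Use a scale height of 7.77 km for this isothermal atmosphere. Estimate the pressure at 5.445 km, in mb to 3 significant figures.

P ≈ 510 mb

Between two levels, P₂ = P₁ exp(−Δz/H) with Δz = z₂ − z₁.
Δz = 5445.0 − 1180.0 = 4265.0 m; Δz/H = 4265.0/7770.0 = 0.54891.
P₂ = 883.1 × exp(−0.54891) = 883.1 × 0.57758 = 510.06 mb.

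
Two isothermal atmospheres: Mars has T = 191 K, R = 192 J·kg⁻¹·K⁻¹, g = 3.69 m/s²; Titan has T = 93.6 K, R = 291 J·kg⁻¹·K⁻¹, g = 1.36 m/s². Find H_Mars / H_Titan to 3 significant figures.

H = RT/g for each body.
H_Mars = 192 × 191 / 3.69 = 9938.2 m.
H_Titan = 291 × 93.6 / 1.36 = 20028 m.
H_Mars/H_Titan = 9938.2/20028 = 0.49622.

H_Mars/H_Titan ≈ 0.496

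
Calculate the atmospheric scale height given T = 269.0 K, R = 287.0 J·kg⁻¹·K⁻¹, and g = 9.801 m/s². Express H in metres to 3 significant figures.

H ≈ 7880 m

The scale height of an isothermal atmosphere is H = RT/g.
H = 287.0 × 269.0 / 9.801 = 77203/9.801 = 7877.1 m.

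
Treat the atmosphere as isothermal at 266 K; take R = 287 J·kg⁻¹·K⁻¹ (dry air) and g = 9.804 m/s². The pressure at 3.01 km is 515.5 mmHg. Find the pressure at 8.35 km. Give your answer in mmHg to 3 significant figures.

P ≈ 260 mmHg

Scale height: H = RT/g = 287 × 266 / 9.804 = 7786.8 m.
Between two levels, P₂ = P₁ exp(−Δz/H) with Δz = z₂ − z₁.
Δz = 8350.0 − 3010.0 = 5340.0 m; Δz/H = 5340.0/7786.8 = 0.68578.
P₂ = 515.5 × exp(−0.68578) = 515.5 × 0.50370 = 259.66 mmHg.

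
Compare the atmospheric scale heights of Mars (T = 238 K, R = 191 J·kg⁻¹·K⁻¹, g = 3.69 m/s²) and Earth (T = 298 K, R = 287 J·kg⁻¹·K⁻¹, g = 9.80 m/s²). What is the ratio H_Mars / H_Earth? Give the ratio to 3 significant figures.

H_Mars/H_Earth ≈ 1.41

H = RT/g for each body.
H_Mars = 191 × 238 / 3.69 = 12319 m.
H_Earth = 287 × 298 / 9.80 = 8727.1 m.
H_Mars/H_Earth = 12319/8727.1 = 1.4116.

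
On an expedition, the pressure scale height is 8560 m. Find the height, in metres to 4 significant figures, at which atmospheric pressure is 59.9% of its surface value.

Set P/P₀ = exp(−z/H) = 0.599, so z = −H ln(0.599).
−ln(0.599) = 0.51249; z = 8560.0 × 0.51249 = 4386.9 m.

z ≈ 4387 m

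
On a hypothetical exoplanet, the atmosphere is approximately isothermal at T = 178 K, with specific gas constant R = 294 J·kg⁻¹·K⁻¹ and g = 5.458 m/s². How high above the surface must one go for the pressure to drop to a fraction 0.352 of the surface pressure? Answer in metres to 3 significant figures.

Scale height: H = RT/g = 294 × 178 / 5.458 = 9588.1 m.
Set P/P₀ = exp(−z/H) = 0.352, so z = −H ln(0.352).
−ln(0.352) = 1.0441; z = 9588.1 × 1.0441 = 10011 m.

z ≈ 10000 m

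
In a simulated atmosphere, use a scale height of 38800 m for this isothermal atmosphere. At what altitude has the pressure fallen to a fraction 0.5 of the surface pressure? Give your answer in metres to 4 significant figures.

z ≈ 26890 m

Set P/P₀ = exp(−z/H) = 0.5, so z = −H ln(0.5).
−ln(0.5) = 0.69315; z = 38800 × 0.69315 = 26894 m.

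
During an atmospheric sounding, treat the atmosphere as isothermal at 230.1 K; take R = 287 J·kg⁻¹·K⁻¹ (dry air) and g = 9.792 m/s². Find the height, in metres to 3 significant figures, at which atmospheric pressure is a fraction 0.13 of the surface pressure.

Scale height: H = RT/g = 287 × 230.1 / 9.792 = 6744.1 m.
Set P/P₀ = exp(−z/H) = 0.13, so z = −H ln(0.13).
−ln(0.13) = 2.0402; z = 6744.1 × 2.0402 = 13759 m.

z ≈ 13800 m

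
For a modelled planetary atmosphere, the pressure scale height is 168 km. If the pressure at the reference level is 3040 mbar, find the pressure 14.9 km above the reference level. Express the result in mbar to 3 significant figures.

Barometric formula: P = P₀ exp(−z/H).
z/H = 14900/168000 = 0.088690; exp(−0.088690) = 0.91513.
P = 3040 × 0.91513 = 2782.0 mbar.

P ≈ 2780 mbar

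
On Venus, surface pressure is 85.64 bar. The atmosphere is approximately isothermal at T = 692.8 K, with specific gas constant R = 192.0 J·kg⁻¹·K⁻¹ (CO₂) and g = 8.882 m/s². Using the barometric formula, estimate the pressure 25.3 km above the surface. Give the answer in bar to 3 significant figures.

P ≈ 15.8 bar

Scale height: H = RT/g = 192.0 × 692.8 / 8.882 = 14976 m.
Barometric formula: P = P₀ exp(−z/H).
z/H = 25300/14976 = 1.6894; exp(−1.6894) = 0.18463.
P = 85.64 × 0.18463 = 15.812 bar.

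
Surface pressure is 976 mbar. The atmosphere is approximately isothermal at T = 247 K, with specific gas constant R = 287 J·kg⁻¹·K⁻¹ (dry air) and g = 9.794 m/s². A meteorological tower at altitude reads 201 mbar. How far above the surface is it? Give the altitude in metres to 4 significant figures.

z ≈ 11440 m

Scale height: H = RT/g = 287 × 247 / 9.794 = 7238.0 m.
Invert the barometric formula: z = H ln(P₀/P).
P₀/P = 976/201 = 4.8557; ln(4.8557) = 1.5802.
z = 7238.0 × 1.5802 = 11437 m.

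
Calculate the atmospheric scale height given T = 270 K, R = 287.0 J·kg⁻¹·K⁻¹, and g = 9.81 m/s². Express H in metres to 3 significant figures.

H ≈ 7900 m

The scale height of an isothermal atmosphere is H = RT/g.
H = 287.0 × 270 / 9.81 = 77490/9.81 = 7899.1 m.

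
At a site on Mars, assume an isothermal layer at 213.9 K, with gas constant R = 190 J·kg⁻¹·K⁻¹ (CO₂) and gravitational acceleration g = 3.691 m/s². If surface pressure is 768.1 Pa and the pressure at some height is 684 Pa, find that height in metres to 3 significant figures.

z ≈ 1280 m

Scale height: H = RT/g = 190 × 213.9 / 3.691 = 11011 m.
Invert the barometric formula: z = H ln(P₀/P).
P₀/P = 768.1/684 = 1.1230; ln(1.1230) = 0.11600.
z = 11011 × 0.11600 = 1277.3 m.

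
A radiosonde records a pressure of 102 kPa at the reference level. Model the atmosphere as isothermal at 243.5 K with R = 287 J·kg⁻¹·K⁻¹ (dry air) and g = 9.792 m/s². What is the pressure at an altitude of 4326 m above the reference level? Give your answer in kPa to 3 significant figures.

P ≈ 55.6 kPa

Scale height: H = RT/g = 287 × 243.5 / 9.792 = 7136.9 m.
Barometric formula: P = P₀ exp(−z/H).
z/H = 4326.0/7136.9 = 0.60615; exp(−0.60615) = 0.54545.
P = 102 × 0.54545 = 55.636 kPa.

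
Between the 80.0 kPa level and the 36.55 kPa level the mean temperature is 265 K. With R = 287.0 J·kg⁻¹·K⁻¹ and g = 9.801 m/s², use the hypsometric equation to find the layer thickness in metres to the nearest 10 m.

Δz ≈ 6080 m

Hypsometric equation: Δz = (R T̄/g) ln(P₁/P₂).
R T̄/g = 287.0 × 265 / 9.801 = 7759.9 m.
ln(80.0/36.55) = ln(2.1888) = 0.78335.
Δz = 7759.9 × 0.78335 = 6078.7 m.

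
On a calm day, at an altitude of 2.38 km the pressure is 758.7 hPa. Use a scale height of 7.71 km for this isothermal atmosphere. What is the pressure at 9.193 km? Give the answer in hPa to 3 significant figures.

P ≈ 314 hPa

Between two levels, P₂ = P₁ exp(−Δz/H) with Δz = z₂ − z₁.
Δz = 9193.0 − 2380.0 = 6813.0 m; Δz/H = 6813.0/7710.0 = 0.88366.
P₂ = 758.7 × exp(−0.88366) = 758.7 × 0.41327 = 313.55 hPa.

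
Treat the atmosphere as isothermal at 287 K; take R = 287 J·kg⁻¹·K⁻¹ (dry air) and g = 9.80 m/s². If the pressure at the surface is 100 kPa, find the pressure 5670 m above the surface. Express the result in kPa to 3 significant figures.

Scale height: H = RT/g = 287 × 287 / 9.80 = 8405.0 m.
Barometric formula: P = P₀ exp(−z/H).
z/H = 5670.0/8405.0 = 0.67460; exp(−0.67460) = 0.50936.
P = 100 × 0.50936 = 50.936 kPa.

P ≈ 50.9 kPa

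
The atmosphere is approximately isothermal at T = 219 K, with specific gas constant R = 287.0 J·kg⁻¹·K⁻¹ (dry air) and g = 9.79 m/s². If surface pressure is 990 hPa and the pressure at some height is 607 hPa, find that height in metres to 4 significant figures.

Scale height: H = RT/g = 287.0 × 219 / 9.79 = 6420.1 m.
Invert the barometric formula: z = H ln(P₀/P).
P₀/P = 990/607 = 1.6310; ln(1.6310) = 0.48919.
z = 6420.1 × 0.48919 = 3140.6 m.

z ≈ 3141 m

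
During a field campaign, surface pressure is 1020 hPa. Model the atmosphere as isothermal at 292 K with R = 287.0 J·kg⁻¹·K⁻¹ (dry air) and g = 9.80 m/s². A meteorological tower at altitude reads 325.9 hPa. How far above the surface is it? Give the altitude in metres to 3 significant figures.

z ≈ 9760 m

Scale height: H = RT/g = 287.0 × 292 / 9.80 = 8551.4 m.
Invert the barometric formula: z = H ln(P₀/P).
P₀/P = 1020/325.9 = 3.1298; ln(3.1298) = 1.1410.
z = 8551.4 × 1.1410 = 9757.1 m.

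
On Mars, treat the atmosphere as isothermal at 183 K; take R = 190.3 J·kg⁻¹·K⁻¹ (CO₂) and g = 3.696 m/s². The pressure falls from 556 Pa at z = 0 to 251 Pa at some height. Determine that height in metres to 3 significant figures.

z ≈ 7490 m

Scale height: H = RT/g = 190.3 × 183 / 3.696 = 9422.3 m.
Invert the barometric formula: z = H ln(P₀/P).
P₀/P = 556/251 = 2.2151; ln(2.2151) = 0.79530.
z = 9422.3 × 0.79530 = 7493.6 m.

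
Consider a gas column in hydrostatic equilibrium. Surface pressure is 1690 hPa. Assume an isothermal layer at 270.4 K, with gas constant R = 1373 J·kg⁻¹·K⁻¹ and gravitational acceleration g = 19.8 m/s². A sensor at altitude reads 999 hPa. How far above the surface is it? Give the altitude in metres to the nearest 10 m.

Scale height: H = RT/g = 1373 × 270.4 / 19.8 = 18750 m.
Invert the barometric formula: z = H ln(P₀/P).
P₀/P = 1690/999 = 1.6917; ln(1.6917) = 0.52573.
z = 18750 × 0.52573 = 9857.4 m.

z ≈ 9860 m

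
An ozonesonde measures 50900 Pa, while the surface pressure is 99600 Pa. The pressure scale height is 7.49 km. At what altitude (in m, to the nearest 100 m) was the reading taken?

Invert the barometric formula: z = H ln(P₀/P).
P₀/P = 99600/50900 = 1.9568; ln(1.9568) = 0.67131.
z = 7490.0 × 0.67131 = 5028.1 m.

z ≈ 5000 m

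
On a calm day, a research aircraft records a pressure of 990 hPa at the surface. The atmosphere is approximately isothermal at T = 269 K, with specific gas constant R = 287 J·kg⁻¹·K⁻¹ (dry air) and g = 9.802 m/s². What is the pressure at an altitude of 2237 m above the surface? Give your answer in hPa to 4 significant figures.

P ≈ 745.2 hPa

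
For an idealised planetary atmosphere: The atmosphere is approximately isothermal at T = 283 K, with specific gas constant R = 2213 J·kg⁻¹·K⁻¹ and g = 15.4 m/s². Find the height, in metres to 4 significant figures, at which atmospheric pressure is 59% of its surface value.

z ≈ 21460 m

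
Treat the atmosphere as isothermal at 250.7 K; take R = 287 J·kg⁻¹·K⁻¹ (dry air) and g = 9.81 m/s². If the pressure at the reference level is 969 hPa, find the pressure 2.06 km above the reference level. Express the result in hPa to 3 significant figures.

P ≈ 732 hPa

Scale height: H = RT/g = 287 × 250.7 / 9.81 = 7334.4 m.
Barometric formula: P = P₀ exp(−z/H).
z/H = 2060.0/7334.4 = 0.28087; exp(−0.28087) = 0.75513.
P = 969 × 0.75513 = 731.72 hPa.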